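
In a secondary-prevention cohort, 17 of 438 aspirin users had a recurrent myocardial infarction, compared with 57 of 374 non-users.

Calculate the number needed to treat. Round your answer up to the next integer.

NNT: 9

risk, aspirin users = 17/438 = 0.038813
risk, non-users = 57/374 = 0.152406
absolute risk difference = 0.113594
1 / 0.113594 = 8.803 → round up → 9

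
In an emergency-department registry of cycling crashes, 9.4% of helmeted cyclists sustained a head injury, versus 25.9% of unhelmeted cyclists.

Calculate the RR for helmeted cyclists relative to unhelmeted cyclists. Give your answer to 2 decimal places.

RR = 0.0940 / 0.2590 = 0.36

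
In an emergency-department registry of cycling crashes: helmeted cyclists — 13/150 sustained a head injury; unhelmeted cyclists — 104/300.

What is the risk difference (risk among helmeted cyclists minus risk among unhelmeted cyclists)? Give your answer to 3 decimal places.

risk, helmeted cyclists = 13/150 = 0.0867
risk, unhelmeted cyclists = 104/300 = 0.3467
risk difference = 0.0867 − 0.3467 = -0.260

RD = -0.260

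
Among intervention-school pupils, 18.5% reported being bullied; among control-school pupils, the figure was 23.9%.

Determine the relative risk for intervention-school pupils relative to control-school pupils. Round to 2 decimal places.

RR = 0.1850 / 0.2390 = 0.77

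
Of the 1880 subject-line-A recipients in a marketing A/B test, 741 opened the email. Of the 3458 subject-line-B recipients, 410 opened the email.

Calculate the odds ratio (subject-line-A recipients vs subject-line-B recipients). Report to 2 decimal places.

OR = (741 × 3048) / (1139 × 410) = 2258568/466990 ≈ 4.84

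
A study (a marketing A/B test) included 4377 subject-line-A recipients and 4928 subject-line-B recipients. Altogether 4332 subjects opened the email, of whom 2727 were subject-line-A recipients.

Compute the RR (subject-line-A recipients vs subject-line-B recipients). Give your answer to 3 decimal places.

subject-line-A recipients without the outcome: 4377 − 2727 = 1650
subject-line-B recipients with the outcome: 4332 − 2727 = 1605
subject-line-B recipients without the outcome: 4928 − 1605 = 3323
risk, subject-line-A recipients = 2727/4377 = 0.6230
risk, subject-line-B recipients = 1605/4928 = 0.3257
RR = 0.6230 / 0.3257 = 1.913

RR: 1.913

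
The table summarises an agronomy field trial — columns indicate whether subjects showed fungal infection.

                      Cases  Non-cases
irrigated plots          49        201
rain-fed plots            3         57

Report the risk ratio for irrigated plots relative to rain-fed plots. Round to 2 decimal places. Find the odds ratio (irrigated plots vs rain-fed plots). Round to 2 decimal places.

RR = 3.92; OR = 4.63

risk, irrigated plots = 49/250 = 0.1960
risk, rain-fed plots = 3/60 = 0.0500
RR = 0.1960 / 0.0500 = 3.92
odds, irrigated plots = 49/201 = 0.2438
odds, rain-fed plots = 3/57 = 0.0526
OR = 0.2438 / 0.0526 = 4.63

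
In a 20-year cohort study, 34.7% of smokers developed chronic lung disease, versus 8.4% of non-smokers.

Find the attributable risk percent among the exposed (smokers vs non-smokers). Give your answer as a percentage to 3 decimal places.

AR% = (0.3470 − 0.0840) / 0.3470 = 0.7579 → 75.793%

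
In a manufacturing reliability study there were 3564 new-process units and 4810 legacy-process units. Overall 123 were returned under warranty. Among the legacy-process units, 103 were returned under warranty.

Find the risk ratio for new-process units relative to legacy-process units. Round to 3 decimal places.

RR = 0.262

new-process units with the outcome: 123 − 103 = 20
new-process units without the outcome: 3564 − 20 = 3544
legacy-process units without the outcome: 4810 − 103 = 4707
risk, new-process units = 20/3564 = 0.00561
risk, legacy-process units = 103/4810 = 0.02141
RR = 0.00561 / 0.02141 = 0.262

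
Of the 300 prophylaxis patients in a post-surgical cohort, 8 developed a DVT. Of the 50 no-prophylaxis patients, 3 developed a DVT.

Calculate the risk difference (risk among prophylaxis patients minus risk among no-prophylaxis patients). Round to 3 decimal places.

RD: -0.033

risk, prophylaxis patients = 8/300 = 0.02667
risk, no-prophylaxis patients = 3/50 = 0.06000
risk difference = 0.02667 − 0.06000 = -0.033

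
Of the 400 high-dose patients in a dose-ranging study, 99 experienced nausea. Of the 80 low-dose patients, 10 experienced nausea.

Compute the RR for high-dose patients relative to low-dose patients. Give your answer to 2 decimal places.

RR: 1.98

risk, high-dose patients = 99/400 = 0.2475
risk, low-dose patients = 10/80 = 0.1250
RR = 0.2475 / 0.1250 = 1.98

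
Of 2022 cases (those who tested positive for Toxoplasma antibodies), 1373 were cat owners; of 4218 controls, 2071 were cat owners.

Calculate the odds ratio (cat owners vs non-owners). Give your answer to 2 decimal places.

OR = (1373 × 2147) / (2071 × 649) = 2947831/1344079 ≈ 2.19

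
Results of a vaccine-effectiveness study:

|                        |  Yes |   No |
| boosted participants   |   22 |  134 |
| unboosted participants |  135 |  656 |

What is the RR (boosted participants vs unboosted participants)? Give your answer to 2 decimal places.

risk, boosted participants = 22/156 = 0.1410
risk, unboosted participants = 135/791 = 0.1707
RR = 0.1410 / 0.1707 = 0.83

0.83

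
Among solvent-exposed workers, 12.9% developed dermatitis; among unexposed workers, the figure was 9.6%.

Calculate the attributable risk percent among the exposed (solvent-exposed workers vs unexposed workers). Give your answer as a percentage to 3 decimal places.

AR% = (0.1290 − 0.0960) / 0.1290 = 0.2558 → 25.581%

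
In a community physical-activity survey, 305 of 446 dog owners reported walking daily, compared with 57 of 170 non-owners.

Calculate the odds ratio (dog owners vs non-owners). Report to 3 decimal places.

OR = (305 × 113) / (141 × 57) = 34465/8037 ≈ 4.288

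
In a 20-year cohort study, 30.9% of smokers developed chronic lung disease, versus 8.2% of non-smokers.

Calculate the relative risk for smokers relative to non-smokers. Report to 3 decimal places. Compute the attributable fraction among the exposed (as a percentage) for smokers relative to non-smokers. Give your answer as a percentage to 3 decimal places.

RR = 0.3090 / 0.0820 = 3.768
AR% = (0.3090 − 0.0820) / 0.3090 = 0.7346 → 73.463%

RR = 3.768; AR% = 73.463%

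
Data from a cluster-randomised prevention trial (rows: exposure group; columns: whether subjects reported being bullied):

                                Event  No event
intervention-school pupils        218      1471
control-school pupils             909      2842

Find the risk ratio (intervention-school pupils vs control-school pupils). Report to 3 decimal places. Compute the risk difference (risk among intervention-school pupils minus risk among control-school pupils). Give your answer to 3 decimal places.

RR = 0.533; RD = -0.113

risk, intervention-school pupils = 218/1689 = 0.1291
risk, control-school pupils = 909/3751 = 0.2423
RR = 0.1291 / 0.2423 = 0.533
risk difference = 0.1291 − 0.2423 = -0.113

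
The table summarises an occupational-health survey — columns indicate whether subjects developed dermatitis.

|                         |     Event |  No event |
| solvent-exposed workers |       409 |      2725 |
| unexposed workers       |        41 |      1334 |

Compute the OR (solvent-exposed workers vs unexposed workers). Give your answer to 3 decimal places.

OR = (409 × 1334) / (2725 × 41) = 545606/111725 ≈ 4.883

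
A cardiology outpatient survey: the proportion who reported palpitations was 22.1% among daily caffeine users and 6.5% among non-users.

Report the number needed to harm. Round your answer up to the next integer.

absolute risk difference = 0.156000
1 / 0.156000 = 6.410 → round up → 7

7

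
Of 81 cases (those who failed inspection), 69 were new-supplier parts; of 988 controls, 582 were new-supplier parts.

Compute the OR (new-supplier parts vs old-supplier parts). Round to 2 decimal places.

OR = (69 × 406) / (582 × 12) = 28014/6984 ≈ 4.01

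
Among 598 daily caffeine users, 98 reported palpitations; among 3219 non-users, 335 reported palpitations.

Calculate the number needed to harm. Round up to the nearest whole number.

risk, daily caffeine users = 98/598 = 0.163880
risk, non-users = 335/3219 = 0.104070
absolute risk difference = 0.059810
1 / 0.059810 = 16.720 → round up → 17

17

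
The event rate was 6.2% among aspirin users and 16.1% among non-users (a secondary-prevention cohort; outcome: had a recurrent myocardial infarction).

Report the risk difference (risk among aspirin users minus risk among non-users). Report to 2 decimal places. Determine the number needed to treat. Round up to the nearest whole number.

RD = -0.10; NNT = 11

risk difference = 0.0620 − 0.1610 = -0.10
absolute risk difference = 0.099000
1 / 0.099000 = 10.101 → round up → 11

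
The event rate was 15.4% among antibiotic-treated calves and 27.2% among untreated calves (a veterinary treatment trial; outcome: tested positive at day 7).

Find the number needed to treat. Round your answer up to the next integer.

absolute risk difference = 0.118000
1 / 0.118000 = 8.475 → round up → 9

NNT: 9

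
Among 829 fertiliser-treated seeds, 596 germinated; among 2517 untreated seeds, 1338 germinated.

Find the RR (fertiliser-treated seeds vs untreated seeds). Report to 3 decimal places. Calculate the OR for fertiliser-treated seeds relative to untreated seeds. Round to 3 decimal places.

RR = 1.352; OR = 2.254

risk, fertiliser-treated seeds = 596/829 = 0.7189
risk, untreated seeds = 1338/2517 = 0.5316
RR = 0.7189 / 0.5316 = 1.352
OR = (596 × 1179) / (233 × 1338) = 702684/311754 ≈ 2.254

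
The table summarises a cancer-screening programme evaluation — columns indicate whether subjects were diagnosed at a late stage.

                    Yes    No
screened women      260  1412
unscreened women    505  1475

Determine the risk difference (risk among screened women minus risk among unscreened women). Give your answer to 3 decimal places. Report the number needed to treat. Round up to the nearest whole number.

risk, screened women = 260/1672 = 0.1555
risk, unscreened women = 505/1980 = 0.2551
risk difference = 0.1555 − 0.2551 = -0.100
absolute risk difference = 0.099548
1 / 0.099548 = 10.045 → round up → 11

RD = -0.100; NNT = 11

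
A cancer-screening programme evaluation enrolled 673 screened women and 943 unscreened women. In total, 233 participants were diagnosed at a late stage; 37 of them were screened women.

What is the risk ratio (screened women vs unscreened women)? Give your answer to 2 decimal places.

screened women without the outcome: 673 − 37 = 636
unscreened women with the outcome: 233 − 37 = 196
unscreened women without the outcome: 943 − 196 = 747
risk, screened women = 37/673 = 0.0550
risk, unscreened women = 196/943 = 0.2078
RR = 0.0550 / 0.2078 = 0.26

RR = 0.26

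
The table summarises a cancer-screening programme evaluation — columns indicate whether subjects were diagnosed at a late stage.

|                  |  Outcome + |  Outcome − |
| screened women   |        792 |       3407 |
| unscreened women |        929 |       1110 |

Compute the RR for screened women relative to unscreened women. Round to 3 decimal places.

risk, screened women = 792/4199 = 0.1886
risk, unscreened women = 929/2039 = 0.4556
RR = 0.1886 / 0.4556 = 0.414

RR = 0.414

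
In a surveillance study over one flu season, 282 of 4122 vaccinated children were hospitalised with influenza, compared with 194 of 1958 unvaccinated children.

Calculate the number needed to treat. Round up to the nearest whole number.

risk, vaccinated children = 282/4122 = 0.068413
risk, unvaccinated children = 194/1958 = 0.099081
absolute risk difference = 0.030667
1 / 0.030667 = 32.608 → round up → 33

NNT = 33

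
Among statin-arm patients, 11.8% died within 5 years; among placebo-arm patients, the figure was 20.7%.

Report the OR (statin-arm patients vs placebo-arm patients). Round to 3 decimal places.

odds, statin-arm patients = 0.1180/0.8820 = 0.1338
odds, placebo-arm patients = 0.2070/0.7930 = 0.2610
OR = 0.1338 / 0.2610 = 0.513

0.513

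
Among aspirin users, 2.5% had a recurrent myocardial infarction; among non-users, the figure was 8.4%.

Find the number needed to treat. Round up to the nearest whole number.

absolute risk difference = 0.059000
1 / 0.059000 = 16.949 → round up → 17

17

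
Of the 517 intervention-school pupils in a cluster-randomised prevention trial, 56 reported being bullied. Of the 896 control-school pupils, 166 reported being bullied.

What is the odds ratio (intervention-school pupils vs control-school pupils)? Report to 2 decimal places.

odds, intervention-school pupils = 56/461 = 0.1215
odds, control-school pupils = 166/730 = 0.2274
OR = 0.1215 / 0.2274 = 0.53

0.53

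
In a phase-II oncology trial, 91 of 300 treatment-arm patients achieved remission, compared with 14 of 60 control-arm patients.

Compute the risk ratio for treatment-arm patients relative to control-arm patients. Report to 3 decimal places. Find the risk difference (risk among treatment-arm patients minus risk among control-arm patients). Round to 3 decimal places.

RR = 1.300; RD = 0.070

risk, treatment-arm patients = 91/300 = 0.3033
risk, control-arm patients = 14/60 = 0.2333
RR = 0.3033 / 0.2333 = 1.300
risk difference = 0.3033 − 0.2333 = 0.070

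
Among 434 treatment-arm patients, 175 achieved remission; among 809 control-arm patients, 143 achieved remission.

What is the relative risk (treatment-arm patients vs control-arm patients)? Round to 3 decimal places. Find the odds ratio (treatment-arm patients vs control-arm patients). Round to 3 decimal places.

RR = 2.281; OR = 3.147

risk, treatment-arm patients = 175/434 = 0.4032
risk, control-arm patients = 143/809 = 0.1768
RR = 0.4032 / 0.1768 = 2.281
odds, treatment-arm patients = 175/259 = 0.6757
odds, control-arm patients = 143/666 = 0.2147
OR = 0.6757 / 0.2147 = 3.147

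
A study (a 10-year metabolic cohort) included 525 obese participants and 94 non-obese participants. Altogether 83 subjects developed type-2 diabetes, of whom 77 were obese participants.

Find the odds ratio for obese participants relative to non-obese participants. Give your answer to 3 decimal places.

2.521

obese participants without the outcome: 525 − 77 = 448
non-obese participants with the outcome: 83 − 77 = 6
non-obese participants without the outcome: 94 − 6 = 88
odds, obese participants = 77/448 = 0.1719
odds, non-obese participants = 6/88 = 0.0682
OR = 0.1719 / 0.0682 = 2.521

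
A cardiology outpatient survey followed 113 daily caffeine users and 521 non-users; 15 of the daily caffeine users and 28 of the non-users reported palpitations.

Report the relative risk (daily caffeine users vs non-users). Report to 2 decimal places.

risk, daily caffeine users = 15/113 = 0.1327
risk, non-users = 28/521 = 0.0537
RR = 0.1327 / 0.0537 = 2.47

RR: 2.47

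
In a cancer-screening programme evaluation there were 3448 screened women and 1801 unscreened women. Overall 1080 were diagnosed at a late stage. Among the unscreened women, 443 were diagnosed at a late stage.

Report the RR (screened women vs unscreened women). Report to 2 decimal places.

RR = 0.75

screened women with the outcome: 1080 − 443 = 637
screened women without the outcome: 3448 − 637 = 2811
unscreened women without the outcome: 1801 − 443 = 1358
risk, screened women = 637/3448 = 0.1847
risk, unscreened women = 443/1801 = 0.2460
RR = 0.1847 / 0.2460 = 0.75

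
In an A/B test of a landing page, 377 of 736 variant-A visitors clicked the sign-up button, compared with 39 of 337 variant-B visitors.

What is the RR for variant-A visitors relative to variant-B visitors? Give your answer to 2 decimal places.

risk, variant-A visitors = 377/736 = 0.5122
risk, variant-B visitors = 39/337 = 0.1157
RR = 0.5122 / 0.1157 = 4.43

4.43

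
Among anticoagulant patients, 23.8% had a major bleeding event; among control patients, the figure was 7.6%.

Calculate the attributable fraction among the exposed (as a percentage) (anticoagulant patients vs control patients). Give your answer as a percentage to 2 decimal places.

AR% = (0.2380 − 0.0760) / 0.2380 = 0.6807 → 68.07%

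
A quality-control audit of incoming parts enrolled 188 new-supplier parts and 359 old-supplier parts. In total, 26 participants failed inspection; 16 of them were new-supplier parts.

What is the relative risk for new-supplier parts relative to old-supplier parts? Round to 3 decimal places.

new-supplier parts without the outcome: 188 − 16 = 172
old-supplier parts with the outcome: 26 − 16 = 10
old-supplier parts without the outcome: 359 − 10 = 349
risk, new-supplier parts = 16/188 = 0.08511
risk, old-supplier parts = 10/359 = 0.02786
RR = 0.08511 / 0.02786 = 3.055

RR: 3.055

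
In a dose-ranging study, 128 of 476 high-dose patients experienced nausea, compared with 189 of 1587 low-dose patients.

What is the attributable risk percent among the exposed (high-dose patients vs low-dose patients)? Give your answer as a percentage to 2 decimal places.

risk, high-dose patients = 128/476 = 0.2689
risk, low-dose patients = 189/1587 = 0.1191
AR% = (0.2689 − 0.1191) / 0.2689 = 0.5571 → 55.71%

55.71%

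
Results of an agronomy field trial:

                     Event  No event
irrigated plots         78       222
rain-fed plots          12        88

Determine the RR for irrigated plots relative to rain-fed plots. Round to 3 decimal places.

2.167

risk, irrigated plots = 78/300 = 0.2600
risk, rain-fed plots = 12/100 = 0.1200
RR = 0.2600 / 0.1200 = 2.167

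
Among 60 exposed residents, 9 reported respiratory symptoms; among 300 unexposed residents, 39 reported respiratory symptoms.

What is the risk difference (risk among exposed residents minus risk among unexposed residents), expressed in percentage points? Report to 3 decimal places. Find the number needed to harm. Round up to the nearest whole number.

RD = 2.000; NNH = 50

risk, exposed residents = 9/60 = 0.1500
risk, unexposed residents = 39/300 = 0.1300
risk difference = 0.1500 − 0.1300 = 0.0200 → 2.000 percentage points
absolute risk difference = 0.020000
1 / 0.020000 = 50.000 → round up → 50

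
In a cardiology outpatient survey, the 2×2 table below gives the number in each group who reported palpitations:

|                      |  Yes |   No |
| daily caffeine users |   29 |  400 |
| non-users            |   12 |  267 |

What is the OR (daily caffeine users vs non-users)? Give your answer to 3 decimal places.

OR = 1.613

odds, daily caffeine users = 29/400 = 0.07250
odds, non-users = 12/267 = 0.04494
OR = 0.07250 / 0.04494 = 1.613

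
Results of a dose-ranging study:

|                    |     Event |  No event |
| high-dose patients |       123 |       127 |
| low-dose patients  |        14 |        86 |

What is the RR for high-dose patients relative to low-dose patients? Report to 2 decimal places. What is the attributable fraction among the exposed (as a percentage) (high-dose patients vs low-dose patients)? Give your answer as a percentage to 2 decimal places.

RR = 3.51; AR% = 71.54%

risk, high-dose patients = 123/250 = 0.4920
risk, low-dose patients = 14/100 = 0.1400
RR = 0.4920 / 0.1400 = 3.51
AR% = (0.4920 − 0.1400) / 0.4920 = 0.7154 → 71.54%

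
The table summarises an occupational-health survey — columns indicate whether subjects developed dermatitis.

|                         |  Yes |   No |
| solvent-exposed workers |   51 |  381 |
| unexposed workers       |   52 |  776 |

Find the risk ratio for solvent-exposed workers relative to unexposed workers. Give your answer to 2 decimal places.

RR ≈ 1.88

risk, solvent-exposed workers = 51/432 = 0.1181
risk, unexposed workers = 52/828 = 0.0628
RR = 0.1181 / 0.0628 = 1.88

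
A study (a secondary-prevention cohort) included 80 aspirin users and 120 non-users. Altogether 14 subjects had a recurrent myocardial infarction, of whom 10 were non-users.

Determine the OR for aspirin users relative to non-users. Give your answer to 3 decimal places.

OR = 0.579

aspirin users with the outcome: 14 − 10 = 4
aspirin users without the outcome: 80 − 4 = 76
non-users without the outcome: 120 − 10 = 110
OR = (4 × 110) / (76 × 10) = 440/760 ≈ 0.579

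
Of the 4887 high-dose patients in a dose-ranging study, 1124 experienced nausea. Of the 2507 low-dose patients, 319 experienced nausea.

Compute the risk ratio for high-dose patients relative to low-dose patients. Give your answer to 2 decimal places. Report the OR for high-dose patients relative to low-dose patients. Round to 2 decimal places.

RR = 1.81; OR = 2.05

risk, high-dose patients = 1124/4887 = 0.2300
risk, low-dose patients = 319/2507 = 0.1272
RR = 0.2300 / 0.1272 = 1.81
odds, high-dose patients = 1124/3763 = 0.2987
odds, low-dose patients = 319/2188 = 0.1458
OR = 0.2987 / 0.1458 = 2.05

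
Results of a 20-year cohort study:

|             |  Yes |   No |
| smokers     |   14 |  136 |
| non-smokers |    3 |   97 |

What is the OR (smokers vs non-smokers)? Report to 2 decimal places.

OR = 3.33

odds, smokers = 14/136 = 0.10294
odds, non-smokers = 3/97 = 0.03093
OR = 0.10294 / 0.03093 = 3.33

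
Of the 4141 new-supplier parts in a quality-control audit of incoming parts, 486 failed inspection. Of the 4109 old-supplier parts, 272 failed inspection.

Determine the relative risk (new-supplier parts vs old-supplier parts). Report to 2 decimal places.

1.77

risk, new-supplier parts = 486/4141 = 0.1174
risk, old-supplier parts = 272/4109 = 0.0662
RR = 0.1174 / 0.0662 = 1.77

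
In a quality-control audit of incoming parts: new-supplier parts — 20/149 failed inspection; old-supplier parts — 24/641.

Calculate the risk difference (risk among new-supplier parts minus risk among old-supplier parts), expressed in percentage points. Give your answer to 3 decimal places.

risk, new-supplier parts = 20/149 = 0.13423
risk, old-supplier parts = 24/641 = 0.03744
risk difference = 0.13423 − 0.03744 = 0.09679 → 9.679 percentage points

9.679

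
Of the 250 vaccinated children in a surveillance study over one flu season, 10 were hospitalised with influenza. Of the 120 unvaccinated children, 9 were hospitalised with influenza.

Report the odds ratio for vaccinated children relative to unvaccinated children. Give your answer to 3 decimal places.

odds, vaccinated children = 10/240 = 0.04167
odds, unvaccinated children = 9/111 = 0.08108
OR = 0.04167 / 0.08108 = 0.514

0.514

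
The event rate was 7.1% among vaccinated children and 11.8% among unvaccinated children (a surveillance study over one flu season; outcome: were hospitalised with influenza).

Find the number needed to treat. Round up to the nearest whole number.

absolute risk difference = 0.047000
1 / 0.047000 = 21.277 → round up → 22

NNT = 22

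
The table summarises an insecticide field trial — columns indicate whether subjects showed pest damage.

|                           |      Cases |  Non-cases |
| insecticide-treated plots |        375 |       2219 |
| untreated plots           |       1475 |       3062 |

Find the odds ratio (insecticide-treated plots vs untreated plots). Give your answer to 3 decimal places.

odds, insecticide-treated plots = 375/2219 = 0.1690
odds, untreated plots = 1475/3062 = 0.4817
OR = 0.1690 / 0.4817 = 0.351

0.351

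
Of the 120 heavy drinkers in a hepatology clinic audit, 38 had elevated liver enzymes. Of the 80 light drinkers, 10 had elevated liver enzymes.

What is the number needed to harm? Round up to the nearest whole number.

risk, heavy drinkers = 38/120 = 0.316667
risk, light drinkers = 10/80 = 0.125000
absolute risk difference = 0.191667
1 / 0.191667 = 5.217 → round up → 6

NNH = 6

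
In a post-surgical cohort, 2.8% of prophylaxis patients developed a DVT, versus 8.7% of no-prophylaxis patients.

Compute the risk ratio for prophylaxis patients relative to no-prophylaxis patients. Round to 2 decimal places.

RR = 0.02800 / 0.08700 = 0.32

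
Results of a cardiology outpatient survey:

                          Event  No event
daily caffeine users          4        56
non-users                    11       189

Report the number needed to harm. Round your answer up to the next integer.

NNH ≈ 86

risk, daily caffeine users = 4/60 = 0.066667
risk, non-users = 11/200 = 0.055000
absolute risk difference = 0.011667
1 / 0.011667 = 85.712 → round up → 86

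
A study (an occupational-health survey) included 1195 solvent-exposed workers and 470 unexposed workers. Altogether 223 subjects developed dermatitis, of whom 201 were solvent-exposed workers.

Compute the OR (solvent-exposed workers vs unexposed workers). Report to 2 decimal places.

OR: 4.12

solvent-exposed workers without the outcome: 1195 − 201 = 994
unexposed workers with the outcome: 223 − 201 = 22
unexposed workers without the outcome: 470 − 22 = 448
OR = (201 × 448) / (994 × 22) = 90048/21868 ≈ 4.12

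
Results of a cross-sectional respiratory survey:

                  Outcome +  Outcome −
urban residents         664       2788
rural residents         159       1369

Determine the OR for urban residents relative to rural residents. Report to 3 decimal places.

OR = (664 × 1369) / (2788 × 159) = 909016/443292 ≈ 2.051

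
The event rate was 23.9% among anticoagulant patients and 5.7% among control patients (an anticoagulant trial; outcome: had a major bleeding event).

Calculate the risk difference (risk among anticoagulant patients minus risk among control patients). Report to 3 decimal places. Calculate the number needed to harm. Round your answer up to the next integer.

RD = 0.182; NNH = 6

risk difference = 0.2390 − 0.0570 = 0.182
absolute risk difference = 0.182000
1 / 0.182000 = 5.495 → round up → 6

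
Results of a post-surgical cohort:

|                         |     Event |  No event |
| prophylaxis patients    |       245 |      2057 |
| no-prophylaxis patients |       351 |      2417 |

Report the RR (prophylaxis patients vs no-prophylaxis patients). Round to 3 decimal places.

0.839

risk, prophylaxis patients = 245/2302 = 0.1064
risk, no-prophylaxis patients = 351/2768 = 0.1268
RR = 0.1064 / 0.1268 = 0.839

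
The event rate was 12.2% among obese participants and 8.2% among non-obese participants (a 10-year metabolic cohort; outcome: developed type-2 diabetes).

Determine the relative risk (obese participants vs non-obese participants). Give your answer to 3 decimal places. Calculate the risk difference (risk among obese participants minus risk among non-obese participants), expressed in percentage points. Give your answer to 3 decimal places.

RR = 1.488; RD = 4.000

RR = 0.1220 / 0.0820 = 1.488
risk difference = 0.1220 − 0.0820 = 0.0400 → 4.000 percentage points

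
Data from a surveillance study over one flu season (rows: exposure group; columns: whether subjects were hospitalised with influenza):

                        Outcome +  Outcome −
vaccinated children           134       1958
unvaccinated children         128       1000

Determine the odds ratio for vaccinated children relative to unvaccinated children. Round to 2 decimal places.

odds, vaccinated children = 134/1958 = 0.0684
odds, unvaccinated children = 128/1000 = 0.1280
OR = 0.0684 / 0.1280 = 0.53

OR = 0.53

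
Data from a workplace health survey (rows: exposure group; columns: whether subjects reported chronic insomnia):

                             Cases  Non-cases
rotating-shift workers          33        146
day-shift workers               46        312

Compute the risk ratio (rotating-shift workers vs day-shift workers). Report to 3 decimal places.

risk, rotating-shift workers = 33/179 = 0.1844
risk, day-shift workers = 46/358 = 0.1285
RR = 0.1844 / 0.1285 = 1.435

1.435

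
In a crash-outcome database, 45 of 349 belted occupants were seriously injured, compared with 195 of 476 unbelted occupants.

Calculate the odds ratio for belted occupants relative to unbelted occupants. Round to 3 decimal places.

OR = (45 × 281) / (304 × 195) = 12645/59280 ≈ 0.213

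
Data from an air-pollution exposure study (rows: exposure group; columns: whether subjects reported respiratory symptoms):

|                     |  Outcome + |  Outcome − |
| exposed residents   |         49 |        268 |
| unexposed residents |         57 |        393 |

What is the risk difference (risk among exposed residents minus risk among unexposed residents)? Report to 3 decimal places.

risk, exposed residents = 49/317 = 0.1546
risk, unexposed residents = 57/450 = 0.1267
risk difference = 0.1546 − 0.1267 = 0.028

0.028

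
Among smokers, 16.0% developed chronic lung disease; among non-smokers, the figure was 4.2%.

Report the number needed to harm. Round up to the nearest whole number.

NNH ≈ 9

absolute risk difference = 0.118000
1 / 0.118000 = 8.475 → round up → 9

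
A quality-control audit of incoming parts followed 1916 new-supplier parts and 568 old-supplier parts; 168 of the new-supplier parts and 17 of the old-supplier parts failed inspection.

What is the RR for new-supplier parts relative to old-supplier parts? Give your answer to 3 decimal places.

RR = 2.930

risk, new-supplier parts = 168/1916 = 0.08768
risk, old-supplier parts = 17/568 = 0.02993
RR = 0.08768 / 0.02993 = 2.930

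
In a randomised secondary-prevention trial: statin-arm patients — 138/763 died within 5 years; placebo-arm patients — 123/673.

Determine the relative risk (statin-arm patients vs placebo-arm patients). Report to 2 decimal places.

0.99

risk, statin-arm patients = 138/763 = 0.1809
risk, placebo-arm patients = 123/673 = 0.1828
RR = 0.1809 / 0.1828 = 0.99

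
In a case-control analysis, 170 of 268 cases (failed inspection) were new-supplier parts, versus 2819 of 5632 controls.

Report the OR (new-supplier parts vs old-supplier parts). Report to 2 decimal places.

odds, new-supplier parts = 170/2819 = 0.06031
odds, old-supplier parts = 98/2813 = 0.03484
OR = 0.06031 / 0.03484 = 1.73

1.73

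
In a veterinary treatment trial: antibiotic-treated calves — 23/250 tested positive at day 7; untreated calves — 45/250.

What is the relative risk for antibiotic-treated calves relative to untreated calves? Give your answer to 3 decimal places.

risk, antibiotic-treated calves = 23/250 = 0.0920
risk, untreated calves = 45/250 = 0.1800
RR = 0.0920 / 0.1800 = 0.511

RR = 0.511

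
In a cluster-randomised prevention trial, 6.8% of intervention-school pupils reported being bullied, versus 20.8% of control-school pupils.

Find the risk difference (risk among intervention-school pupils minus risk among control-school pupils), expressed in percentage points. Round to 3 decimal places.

risk difference = 0.0680 − 0.2080 = -0.1400 → -14.000 percentage points

RD = -14.000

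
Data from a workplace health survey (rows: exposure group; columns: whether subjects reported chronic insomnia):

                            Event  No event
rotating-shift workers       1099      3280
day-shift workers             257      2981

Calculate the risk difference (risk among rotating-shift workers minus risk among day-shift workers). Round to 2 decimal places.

risk, rotating-shift workers = 1099/4379 = 0.2510
risk, day-shift workers = 257/3238 = 0.0794
risk difference = 0.2510 − 0.0794 = 0.17

0.17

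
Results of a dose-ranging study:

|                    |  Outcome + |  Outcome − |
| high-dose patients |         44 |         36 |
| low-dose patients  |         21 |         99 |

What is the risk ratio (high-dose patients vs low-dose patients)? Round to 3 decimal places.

risk, high-dose patients = 44/80 = 0.5500
risk, low-dose patients = 21/120 = 0.1750
RR = 0.5500 / 0.1750 = 3.143

RR: 3.143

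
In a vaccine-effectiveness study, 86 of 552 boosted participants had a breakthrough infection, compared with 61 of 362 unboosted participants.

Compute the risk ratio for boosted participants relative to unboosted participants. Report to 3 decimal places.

risk, boosted participants = 86/552 = 0.1558
risk, unboosted participants = 61/362 = 0.1685
RR = 0.1558 / 0.1685 = 0.925

0.925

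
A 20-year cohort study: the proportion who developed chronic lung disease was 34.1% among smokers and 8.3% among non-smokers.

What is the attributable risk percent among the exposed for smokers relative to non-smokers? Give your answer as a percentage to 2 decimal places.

AR% = (0.3410 − 0.0830) / 0.3410 = 0.7566 → 75.66%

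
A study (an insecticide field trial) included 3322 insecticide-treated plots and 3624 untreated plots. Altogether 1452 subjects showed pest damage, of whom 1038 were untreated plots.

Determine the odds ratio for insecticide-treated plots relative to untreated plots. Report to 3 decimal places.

insecticide-treated plots with the outcome: 1452 − 1038 = 414
insecticide-treated plots without the outcome: 3322 − 414 = 2908
untreated plots without the outcome: 3624 − 1038 = 2586
OR = (414 × 2586) / (2908 × 1038) = 1070604/3018504 ≈ 0.355

OR: 0.355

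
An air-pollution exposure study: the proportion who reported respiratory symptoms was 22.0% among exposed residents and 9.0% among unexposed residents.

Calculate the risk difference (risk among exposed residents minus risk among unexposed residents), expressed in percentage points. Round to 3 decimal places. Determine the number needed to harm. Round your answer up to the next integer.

RD = 13.000; NNH = 8

risk difference = 0.2200 − 0.0900 = 0.1300 → 13.000 percentage points
absolute risk difference = 0.130000
1 / 0.130000 = 7.692 → round up → 8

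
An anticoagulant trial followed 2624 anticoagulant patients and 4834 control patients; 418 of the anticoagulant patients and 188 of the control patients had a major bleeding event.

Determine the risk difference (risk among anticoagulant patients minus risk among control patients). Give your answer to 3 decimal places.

risk, anticoagulant patients = 418/2624 = 0.15930
risk, control patients = 188/4834 = 0.03889
risk difference = 0.15930 − 0.03889 = 0.120

0.120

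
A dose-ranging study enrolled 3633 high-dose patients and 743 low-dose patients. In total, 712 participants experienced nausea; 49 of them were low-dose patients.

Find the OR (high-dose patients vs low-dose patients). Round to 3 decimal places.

OR = 3.162

high-dose patients with the outcome: 712 − 49 = 663
high-dose patients without the outcome: 3633 − 663 = 2970
low-dose patients without the outcome: 743 − 49 = 694
OR = (663 × 694) / (2970 × 49) = 460122/145530 ≈ 3.162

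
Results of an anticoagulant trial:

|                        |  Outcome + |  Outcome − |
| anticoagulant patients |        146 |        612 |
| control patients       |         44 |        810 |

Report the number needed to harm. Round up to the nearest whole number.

8

risk, anticoagulant patients = 146/758 = 0.192612
risk, control patients = 44/854 = 0.051522
absolute risk difference = 0.141090
1 / 0.141090 = 7.088 → round up → 8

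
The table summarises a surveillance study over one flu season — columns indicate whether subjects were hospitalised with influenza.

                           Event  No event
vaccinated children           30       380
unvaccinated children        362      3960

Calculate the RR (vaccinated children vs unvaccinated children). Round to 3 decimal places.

risk, vaccinated children = 30/410 = 0.0732
risk, unvaccinated children = 362/4322 = 0.0838
RR = 0.0732 / 0.0838 = 0.874

RR = 0.874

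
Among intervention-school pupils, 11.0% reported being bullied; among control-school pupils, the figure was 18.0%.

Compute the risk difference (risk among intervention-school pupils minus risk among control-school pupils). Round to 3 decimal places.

risk difference = 0.1100 − 0.1800 = -0.070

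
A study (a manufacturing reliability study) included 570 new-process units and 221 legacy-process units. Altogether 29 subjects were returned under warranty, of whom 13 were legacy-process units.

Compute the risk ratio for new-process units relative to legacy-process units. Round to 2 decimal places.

RR ≈ 0.48

new-process units with the outcome: 29 − 13 = 16
new-process units without the outcome: 570 − 16 = 554
legacy-process units without the outcome: 221 − 13 = 208
risk, new-process units = 16/570 = 0.02807
risk, legacy-process units = 13/221 = 0.05882
RR = 0.02807 / 0.05882 = 0.48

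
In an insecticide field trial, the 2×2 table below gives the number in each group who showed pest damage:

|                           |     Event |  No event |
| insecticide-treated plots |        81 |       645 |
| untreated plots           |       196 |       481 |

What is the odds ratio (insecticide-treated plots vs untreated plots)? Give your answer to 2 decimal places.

odds, insecticide-treated plots = 81/645 = 0.1256
odds, untreated plots = 196/481 = 0.4075
OR = 0.1256 / 0.4075 = 0.31

OR: 0.31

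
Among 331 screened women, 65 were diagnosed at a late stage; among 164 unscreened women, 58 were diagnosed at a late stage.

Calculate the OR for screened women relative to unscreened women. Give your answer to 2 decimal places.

OR = (65 × 106) / (266 × 58) = 6890/15428 ≈ 0.45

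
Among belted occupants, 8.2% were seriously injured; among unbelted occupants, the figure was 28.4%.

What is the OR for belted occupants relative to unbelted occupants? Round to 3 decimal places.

odds, belted occupants = 0.0820/0.9180 = 0.0893
odds, unbelted occupants = 0.2840/0.7160 = 0.3966
OR = 0.0893 / 0.3966 = 0.225

0.225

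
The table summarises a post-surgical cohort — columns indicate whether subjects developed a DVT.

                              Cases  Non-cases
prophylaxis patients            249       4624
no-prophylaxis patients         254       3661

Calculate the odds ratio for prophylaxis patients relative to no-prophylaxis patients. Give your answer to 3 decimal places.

OR = (249 × 3661) / (4624 × 254) = 911589/1174496 ≈ 0.776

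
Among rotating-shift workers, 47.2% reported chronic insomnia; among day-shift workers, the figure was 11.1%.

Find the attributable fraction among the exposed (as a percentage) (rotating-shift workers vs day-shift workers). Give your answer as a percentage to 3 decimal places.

AR% = (0.4720 − 0.1110) / 0.4720 = 0.7648 → 76.483%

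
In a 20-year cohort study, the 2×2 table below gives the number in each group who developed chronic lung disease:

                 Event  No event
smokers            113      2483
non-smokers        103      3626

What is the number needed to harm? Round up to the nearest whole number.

63

risk, smokers = 113/2596 = 0.043529
risk, non-smokers = 103/3729 = 0.027621
absolute risk difference = 0.015907
1 / 0.015907 = 62.865 → round up → 63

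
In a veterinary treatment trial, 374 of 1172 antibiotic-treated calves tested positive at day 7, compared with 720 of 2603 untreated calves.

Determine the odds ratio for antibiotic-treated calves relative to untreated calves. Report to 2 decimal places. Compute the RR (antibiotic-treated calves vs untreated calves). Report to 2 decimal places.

OR = 1.23; RR = 1.15

OR = (374 × 1883) / (798 × 720) = 704242/574560 ≈ 1.23
risk, antibiotic-treated calves = 374/1172 = 0.3191
risk, untreated calves = 720/2603 = 0.2766
RR = 0.3191 / 0.2766 = 1.15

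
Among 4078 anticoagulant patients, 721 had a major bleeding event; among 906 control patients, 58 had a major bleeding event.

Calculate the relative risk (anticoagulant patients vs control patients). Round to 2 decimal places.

risk, anticoagulant patients = 721/4078 = 0.1768
risk, control patients = 58/906 = 0.0640
RR = 0.1768 / 0.0640 = 2.76

RR ≈ 2.76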